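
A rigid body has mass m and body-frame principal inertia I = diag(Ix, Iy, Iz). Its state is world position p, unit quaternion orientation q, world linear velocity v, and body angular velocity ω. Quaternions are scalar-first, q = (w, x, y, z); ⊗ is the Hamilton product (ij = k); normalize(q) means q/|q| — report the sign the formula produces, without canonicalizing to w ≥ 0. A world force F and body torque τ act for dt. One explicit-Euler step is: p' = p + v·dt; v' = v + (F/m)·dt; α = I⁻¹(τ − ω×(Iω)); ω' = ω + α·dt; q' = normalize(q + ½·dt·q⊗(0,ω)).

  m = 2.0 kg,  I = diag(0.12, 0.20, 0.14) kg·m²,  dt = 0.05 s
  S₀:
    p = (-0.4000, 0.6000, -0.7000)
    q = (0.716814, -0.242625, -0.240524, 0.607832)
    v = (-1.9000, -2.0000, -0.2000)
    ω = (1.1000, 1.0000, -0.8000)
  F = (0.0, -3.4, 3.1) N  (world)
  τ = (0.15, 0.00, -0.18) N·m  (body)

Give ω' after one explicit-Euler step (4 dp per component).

(τ − ω×Iω)/I = (0.8500, -0.0880, -1.9143)
ω + α·dt = (1.1425, 0.9956, -0.8957)

ω' = (1.1425, 0.9956, -0.8957)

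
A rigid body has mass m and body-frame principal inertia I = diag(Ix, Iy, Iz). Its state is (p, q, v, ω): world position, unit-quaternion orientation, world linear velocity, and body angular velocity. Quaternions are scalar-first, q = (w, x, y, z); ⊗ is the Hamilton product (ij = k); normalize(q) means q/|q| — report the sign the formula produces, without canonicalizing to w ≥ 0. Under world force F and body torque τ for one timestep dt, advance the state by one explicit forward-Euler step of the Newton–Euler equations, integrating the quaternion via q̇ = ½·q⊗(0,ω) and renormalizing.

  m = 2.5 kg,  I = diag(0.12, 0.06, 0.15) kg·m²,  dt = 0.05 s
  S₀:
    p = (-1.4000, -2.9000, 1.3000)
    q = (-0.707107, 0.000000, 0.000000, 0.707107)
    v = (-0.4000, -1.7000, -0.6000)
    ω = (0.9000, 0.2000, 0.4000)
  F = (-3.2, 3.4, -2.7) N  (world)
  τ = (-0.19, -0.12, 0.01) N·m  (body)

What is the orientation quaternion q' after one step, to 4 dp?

q' = (-0.7140, -0.0194, 0.0124, 0.6998)

q⊗(0,ω) = (-0.2828428, -0.7778177, 0.4949749, -0.2828428)
q' = normalize(q + ½dt·q⊗(0,ω)) = (-0.7140, -0.0194, 0.0124, 0.6998)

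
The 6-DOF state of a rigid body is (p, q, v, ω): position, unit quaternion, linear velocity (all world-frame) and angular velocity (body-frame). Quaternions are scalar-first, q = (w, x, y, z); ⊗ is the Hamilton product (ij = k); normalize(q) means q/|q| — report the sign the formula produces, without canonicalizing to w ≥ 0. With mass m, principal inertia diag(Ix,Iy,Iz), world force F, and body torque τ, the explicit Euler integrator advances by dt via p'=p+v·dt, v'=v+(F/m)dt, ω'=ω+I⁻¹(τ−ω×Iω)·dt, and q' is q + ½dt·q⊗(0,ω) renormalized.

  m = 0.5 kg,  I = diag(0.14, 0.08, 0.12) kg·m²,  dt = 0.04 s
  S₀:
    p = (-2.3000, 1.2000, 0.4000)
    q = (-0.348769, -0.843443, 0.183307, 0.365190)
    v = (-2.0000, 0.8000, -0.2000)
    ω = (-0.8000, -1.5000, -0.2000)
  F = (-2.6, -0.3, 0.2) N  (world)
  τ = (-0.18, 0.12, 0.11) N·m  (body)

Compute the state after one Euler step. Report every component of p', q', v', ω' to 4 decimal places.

p' = (-2.3800, 1.2320, 0.3920)
q' = (-0.3551, -0.8272, 0.1844, 0.3946)
v' = (-2.2080, 0.7760, -0.1840)
ω' = (-0.8549, -1.4416, -0.1393)

gyro term ω×Iω = (0.0120, 0.0032, -0.0720)
α = I⁻¹(τ − ω×Iω) = (-1.3714, 1.4600, 1.5167)
ω + α·dt = (-0.8549, -1.4416, -0.1393)
2q̇ = q⊗(0,ω) = (-0.3267559, 0.7901388, 0.0623129, 1.4815639)
updated quaternion q' = (-0.3551, -0.8272, 0.1844, 0.3946)
linear accel F/m = (-5.2000, -0.6000, 0.4000)
p + v·dt = (-2.3800, 1.2320, 0.3920)
v' = v + a·dt = (-2.2080, 0.7760, -0.1840)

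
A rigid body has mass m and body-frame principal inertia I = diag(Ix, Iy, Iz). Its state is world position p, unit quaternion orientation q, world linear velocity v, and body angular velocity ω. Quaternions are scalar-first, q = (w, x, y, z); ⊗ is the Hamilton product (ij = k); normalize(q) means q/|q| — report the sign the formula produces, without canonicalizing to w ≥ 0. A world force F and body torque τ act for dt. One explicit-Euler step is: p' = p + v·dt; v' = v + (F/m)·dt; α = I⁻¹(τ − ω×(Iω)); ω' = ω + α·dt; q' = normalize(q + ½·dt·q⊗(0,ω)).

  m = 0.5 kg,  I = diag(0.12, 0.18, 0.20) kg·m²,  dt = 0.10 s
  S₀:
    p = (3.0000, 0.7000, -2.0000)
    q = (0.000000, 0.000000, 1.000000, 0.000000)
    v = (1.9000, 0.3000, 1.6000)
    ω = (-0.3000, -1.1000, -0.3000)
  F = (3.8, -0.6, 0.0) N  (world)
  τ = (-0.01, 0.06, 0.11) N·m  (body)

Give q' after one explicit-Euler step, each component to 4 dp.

q' = (0.0549, -0.0150, 0.9983, 0.0150)

2q̇ = q⊗(0,ω) = (1.1000000, -0.3000000, 0.0000000, 0.3000000)
updated quaternion q' = (0.0549, -0.0150, 0.9983, 0.0150)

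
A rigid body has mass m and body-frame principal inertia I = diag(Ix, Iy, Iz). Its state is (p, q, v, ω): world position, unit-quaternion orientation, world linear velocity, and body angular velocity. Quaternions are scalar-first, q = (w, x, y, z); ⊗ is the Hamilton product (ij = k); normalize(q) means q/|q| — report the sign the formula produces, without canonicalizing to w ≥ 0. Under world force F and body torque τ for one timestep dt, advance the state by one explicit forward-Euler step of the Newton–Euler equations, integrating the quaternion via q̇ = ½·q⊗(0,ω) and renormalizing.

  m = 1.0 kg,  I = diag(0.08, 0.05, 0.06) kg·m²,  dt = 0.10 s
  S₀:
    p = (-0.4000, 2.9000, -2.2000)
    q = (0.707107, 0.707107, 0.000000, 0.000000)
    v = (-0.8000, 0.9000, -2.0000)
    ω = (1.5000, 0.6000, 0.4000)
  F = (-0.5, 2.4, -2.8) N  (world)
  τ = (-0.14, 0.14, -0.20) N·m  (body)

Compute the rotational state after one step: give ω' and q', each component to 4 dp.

(τ − ω×Iω)/I = (-1.7800, 2.5600, -2.8833)
ω' = ω + α·dt = (1.3220, 0.8560, 0.1117)
Hamilton product q⊗(0,ω) = (-1.0606605, 1.0606605, 0.1414214, 0.7071070)
q' = normalize(q + ½dt·q⊗(0,ω)) = (0.6518, 0.7575, 0.0070, 0.0352)

ω' = (1.3220, 0.8560, 0.1117)
q' = (0.6518, 0.7575, 0.0070, 0.0352)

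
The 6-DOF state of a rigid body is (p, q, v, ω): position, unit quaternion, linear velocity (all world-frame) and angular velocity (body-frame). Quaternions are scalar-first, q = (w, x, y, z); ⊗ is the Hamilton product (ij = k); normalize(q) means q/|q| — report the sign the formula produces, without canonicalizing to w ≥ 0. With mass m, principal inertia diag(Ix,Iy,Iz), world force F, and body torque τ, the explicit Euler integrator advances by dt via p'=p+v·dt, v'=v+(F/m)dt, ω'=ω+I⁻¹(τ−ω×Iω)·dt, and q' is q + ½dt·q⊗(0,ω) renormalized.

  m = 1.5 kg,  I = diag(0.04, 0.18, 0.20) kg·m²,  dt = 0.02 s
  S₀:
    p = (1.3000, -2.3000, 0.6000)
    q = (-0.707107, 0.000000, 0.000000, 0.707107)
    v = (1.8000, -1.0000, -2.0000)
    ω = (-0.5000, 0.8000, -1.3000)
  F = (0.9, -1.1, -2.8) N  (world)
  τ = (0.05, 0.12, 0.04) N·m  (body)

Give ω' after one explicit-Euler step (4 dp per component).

ω' = (-0.4646, 0.8249, -1.2904)

precession coupling ω×(Iω) = (-0.0208, -0.1040, -0.0560)
(τ − ω×Iω)/I = (1.7700, 1.2444, 0.4800)
ω + α·dt = (-0.4646, 0.8249, -1.2904)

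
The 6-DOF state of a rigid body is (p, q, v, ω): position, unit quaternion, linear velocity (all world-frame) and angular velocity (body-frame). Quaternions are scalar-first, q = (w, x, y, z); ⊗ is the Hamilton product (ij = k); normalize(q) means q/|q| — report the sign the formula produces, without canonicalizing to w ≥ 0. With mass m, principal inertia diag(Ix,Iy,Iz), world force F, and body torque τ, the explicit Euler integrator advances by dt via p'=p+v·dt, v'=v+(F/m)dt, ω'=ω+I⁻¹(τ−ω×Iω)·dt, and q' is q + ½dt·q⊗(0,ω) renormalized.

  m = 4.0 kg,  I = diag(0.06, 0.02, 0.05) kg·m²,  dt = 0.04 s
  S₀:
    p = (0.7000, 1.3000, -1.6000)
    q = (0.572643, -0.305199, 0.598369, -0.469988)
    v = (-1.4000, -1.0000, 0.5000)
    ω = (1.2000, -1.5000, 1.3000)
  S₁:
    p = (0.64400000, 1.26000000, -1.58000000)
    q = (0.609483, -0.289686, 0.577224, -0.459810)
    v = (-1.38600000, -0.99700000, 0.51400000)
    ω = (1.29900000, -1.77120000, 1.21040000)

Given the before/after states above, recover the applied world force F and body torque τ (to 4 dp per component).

F = (1.4000, 0.3000, 1.4000)
τ = (0.0900, -0.1200, -0.0400)

velocity change Δv = (0.01400000, 0.00300000, 0.01400000)
applied force F = (1.4000, 0.3000, 1.4000)
Δω = ω₁−ω₀ = (0.09900000, -0.27120000, -0.08960000)
applied torque τ = (0.0900, -0.1200, -0.0400)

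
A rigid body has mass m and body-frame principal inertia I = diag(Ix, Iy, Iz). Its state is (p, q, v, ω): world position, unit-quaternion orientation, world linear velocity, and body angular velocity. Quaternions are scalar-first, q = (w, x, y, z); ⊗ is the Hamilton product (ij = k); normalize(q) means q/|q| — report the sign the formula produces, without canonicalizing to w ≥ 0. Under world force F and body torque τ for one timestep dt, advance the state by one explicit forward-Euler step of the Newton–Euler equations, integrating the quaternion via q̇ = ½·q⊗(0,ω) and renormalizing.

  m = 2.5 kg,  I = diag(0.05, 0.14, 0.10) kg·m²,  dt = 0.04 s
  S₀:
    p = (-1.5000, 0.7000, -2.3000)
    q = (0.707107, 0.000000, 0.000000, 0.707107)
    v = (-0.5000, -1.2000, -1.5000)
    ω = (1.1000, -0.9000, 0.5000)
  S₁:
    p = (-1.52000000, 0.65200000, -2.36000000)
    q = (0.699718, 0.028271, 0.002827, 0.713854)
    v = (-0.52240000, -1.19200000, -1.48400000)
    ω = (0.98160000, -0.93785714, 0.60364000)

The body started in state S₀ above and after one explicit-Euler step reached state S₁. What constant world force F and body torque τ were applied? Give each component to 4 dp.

rate change Δω = (-0.11840000, -0.03785714, 0.10364000)
τ = I·(Δω/dt) + ω₀×(Iω₀) = (-0.1300, -0.1600, 0.1700)
velocity change Δv = (-0.02240000, 0.00800000, 0.01600000)
m·(v₁−v₀)/dt = (-1.4000, 0.5000, 1.0000)

F = (-1.4000, 0.5000, 1.0000)
τ = (-0.1300, -0.1600, 0.1700)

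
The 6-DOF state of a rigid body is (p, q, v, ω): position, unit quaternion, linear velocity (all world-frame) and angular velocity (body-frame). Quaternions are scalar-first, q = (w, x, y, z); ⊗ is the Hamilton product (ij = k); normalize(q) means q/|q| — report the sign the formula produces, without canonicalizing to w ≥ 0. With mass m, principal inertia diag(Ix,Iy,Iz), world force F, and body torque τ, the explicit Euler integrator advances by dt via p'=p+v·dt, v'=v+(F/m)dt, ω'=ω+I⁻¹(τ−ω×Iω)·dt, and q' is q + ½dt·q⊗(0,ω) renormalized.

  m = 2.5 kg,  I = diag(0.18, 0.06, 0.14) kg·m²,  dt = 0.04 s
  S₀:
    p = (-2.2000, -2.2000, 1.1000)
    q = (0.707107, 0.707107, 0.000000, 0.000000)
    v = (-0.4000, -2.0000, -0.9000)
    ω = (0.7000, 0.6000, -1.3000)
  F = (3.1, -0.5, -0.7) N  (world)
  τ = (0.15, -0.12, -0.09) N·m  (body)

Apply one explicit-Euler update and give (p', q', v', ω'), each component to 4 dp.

p' = (-2.2160, -2.2800, 1.0640)
q' = (0.6969, 0.7166, 0.0269, -0.0099)
v' = (-0.3504, -2.0080, -0.9112)
ω' = (0.7472, 0.5443, -1.3113)

gyro term ω×Iω = (-0.0624, -0.0364, -0.0504)
angular accel α = (1.1800, -1.3933, -0.2829)
ω + α·dt = (0.7472, 0.5443, -1.3113)
Hamilton product q⊗(0,ω) = (-0.4949749, 0.4949749, 1.3435033, -0.4949749)
q + ½dt·q⊗(0,ω), renormalized = (0.6969, 0.7166, 0.0269, -0.0099)
linear accel F/m = (1.2400, -0.2000, -0.2800)
p + v·dt = (-2.2160, -2.2800, 1.0640)
new velocity v' = (-0.3504, -2.0080, -0.9112)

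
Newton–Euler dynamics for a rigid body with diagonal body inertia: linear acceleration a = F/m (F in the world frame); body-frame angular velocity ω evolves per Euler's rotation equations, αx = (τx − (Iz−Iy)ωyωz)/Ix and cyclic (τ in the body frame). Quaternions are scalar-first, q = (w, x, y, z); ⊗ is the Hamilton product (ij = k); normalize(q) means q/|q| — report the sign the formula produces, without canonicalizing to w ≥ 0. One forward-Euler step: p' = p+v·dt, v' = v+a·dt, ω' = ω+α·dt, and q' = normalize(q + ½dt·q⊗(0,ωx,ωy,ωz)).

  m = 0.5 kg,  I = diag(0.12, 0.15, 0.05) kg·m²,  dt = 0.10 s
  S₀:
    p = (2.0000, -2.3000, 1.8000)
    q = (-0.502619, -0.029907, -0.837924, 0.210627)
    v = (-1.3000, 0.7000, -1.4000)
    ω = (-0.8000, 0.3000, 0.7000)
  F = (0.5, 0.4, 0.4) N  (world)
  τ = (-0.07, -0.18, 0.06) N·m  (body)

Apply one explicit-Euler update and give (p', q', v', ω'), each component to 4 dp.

p' = (1.8700, -2.2300, 1.6600)
q' = (-0.4979, -0.0422, -0.8515, 0.1588)
v' = (-1.2000, 0.7800, -1.3200)
ω' = (-0.8408, 0.2061, 0.8344)

a = F/m = (1.0000, 0.8000, 0.8000)
p + v·dt = (1.8700, -2.2300, 1.6600)
new velocity v' = (-1.2000, 0.7800, -1.3200)
precession coupling ω×(Iω) = (-0.0210, -0.0392, -0.0072)
(τ − ω×Iω)/I = (-0.4083, -0.9387, 1.3440)
ω + α·dt = (-0.8408, 0.2061, 0.8344)
2q̇ = q⊗(0,ω) = (0.0800127, -0.2476397, -0.2983524, -1.0311446)
updated quaternion q' = (-0.4979, -0.0422, -0.8515, 0.1588)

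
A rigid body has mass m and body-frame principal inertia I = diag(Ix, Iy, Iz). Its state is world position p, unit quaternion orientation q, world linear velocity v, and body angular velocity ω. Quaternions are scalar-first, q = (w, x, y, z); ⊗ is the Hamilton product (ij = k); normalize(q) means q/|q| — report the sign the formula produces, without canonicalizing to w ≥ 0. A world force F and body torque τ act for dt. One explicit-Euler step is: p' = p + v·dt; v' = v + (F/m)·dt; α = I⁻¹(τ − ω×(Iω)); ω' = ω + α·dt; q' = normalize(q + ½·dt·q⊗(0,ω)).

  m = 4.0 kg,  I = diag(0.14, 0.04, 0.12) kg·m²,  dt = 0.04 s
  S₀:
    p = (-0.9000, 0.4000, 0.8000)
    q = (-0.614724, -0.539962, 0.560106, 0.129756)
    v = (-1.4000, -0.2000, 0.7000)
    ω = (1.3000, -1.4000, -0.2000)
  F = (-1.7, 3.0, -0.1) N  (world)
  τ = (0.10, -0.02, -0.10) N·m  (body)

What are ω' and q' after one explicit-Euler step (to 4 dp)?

angular accel α = (0.5543, -0.3700, -2.3500)
ω' = ω + α·dt = (1.3222, -1.4148, -0.2940)
q⊗(0,ω) = (1.5120502, -0.7295040, 0.9213040, 0.1507538)
updated quaternion q' = (-0.5841, -0.5541, 0.5781, 0.1327)

ω' = (1.3222, -1.4148, -0.2940)
q' = (-0.5841, -0.5541, 0.5781, 0.1327)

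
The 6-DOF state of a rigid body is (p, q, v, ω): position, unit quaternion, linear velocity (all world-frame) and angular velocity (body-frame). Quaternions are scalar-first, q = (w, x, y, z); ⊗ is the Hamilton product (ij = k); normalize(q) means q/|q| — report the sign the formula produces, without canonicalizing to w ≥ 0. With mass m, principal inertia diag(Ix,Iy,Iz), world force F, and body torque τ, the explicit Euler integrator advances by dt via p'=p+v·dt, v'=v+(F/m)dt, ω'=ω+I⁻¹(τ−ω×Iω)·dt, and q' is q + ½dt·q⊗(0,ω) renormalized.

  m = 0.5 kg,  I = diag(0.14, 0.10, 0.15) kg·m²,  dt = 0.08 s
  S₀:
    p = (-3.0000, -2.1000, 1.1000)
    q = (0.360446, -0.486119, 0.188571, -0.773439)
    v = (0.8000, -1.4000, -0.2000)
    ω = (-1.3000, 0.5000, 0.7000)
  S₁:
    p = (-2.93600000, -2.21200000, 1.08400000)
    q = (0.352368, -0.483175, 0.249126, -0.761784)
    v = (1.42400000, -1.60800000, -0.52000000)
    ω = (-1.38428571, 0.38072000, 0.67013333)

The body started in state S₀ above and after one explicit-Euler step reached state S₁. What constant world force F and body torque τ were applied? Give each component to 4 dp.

F = (3.9000, -1.3000, -2.0000)
τ = (-0.1300, -0.1400, -0.0300)

Δv = v₁−v₀ = (0.62400000, -0.20800000, -0.32000000)
F = m·Δv/dt = (3.9000, -1.3000, -2.0000)
rate change Δω = (-0.08428571, -0.11928000, -0.02986667)
gyro term ω₀×Iω₀ = (0.0175, 0.0091, 0.0260)
τ = I·(Δω/dt) + ω₀×(Iω₀) = (-0.1300, -0.1400, -0.0300)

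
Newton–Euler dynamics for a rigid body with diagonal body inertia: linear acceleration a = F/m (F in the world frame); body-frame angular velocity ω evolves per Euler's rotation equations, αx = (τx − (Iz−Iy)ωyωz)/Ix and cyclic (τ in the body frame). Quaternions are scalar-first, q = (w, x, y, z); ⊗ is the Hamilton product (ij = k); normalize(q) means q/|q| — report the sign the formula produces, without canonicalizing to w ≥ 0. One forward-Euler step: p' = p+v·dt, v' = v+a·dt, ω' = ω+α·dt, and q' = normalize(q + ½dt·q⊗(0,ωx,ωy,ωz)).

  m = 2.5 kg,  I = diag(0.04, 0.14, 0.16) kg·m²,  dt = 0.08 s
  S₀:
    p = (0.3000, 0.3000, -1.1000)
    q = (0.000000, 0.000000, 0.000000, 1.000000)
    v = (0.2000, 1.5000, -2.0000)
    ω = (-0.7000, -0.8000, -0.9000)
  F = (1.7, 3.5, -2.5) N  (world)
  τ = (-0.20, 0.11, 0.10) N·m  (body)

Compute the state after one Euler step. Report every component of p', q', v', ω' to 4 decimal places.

linear accel F/m = (0.6800, 1.4000, -1.0000)
new position p' = (0.3160, 0.4200, -1.2600)
new velocity v' = (0.2544, 1.6120, -2.0800)
(τ − ω×Iω)/I = (-5.3600, 1.3257, 0.2750)
ω' = ω + α·dt = (-1.1288, -0.6939, -0.8780)
Hamilton product q⊗(0,ω) = (0.9000000, 0.8000000, -0.7000000, 0.0000000)
updated quaternion q' = (0.0359, 0.0320, -0.0280, 0.9985)

p' = (0.3160, 0.4200, -1.2600)
q' = (0.0359, 0.0320, -0.0280, 0.9985)
v' = (0.2544, 1.6120, -2.0800)
ω' = (-1.1288, -0.6939, -0.8780)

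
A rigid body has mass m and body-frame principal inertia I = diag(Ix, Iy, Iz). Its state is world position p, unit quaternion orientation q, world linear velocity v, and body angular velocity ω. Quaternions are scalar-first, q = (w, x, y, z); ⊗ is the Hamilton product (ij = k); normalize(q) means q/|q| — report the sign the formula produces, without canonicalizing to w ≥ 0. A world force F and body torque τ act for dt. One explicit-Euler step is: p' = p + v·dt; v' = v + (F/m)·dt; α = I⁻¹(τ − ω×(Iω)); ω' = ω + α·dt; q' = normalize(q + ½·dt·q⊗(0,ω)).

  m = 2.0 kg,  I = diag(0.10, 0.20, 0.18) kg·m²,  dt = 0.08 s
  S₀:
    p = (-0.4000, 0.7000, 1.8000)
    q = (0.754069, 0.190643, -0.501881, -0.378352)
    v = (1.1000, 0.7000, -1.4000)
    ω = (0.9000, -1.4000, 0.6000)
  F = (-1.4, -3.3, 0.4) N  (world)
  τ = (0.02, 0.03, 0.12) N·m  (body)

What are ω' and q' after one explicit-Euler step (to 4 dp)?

precession coupling ω×(Iω) = (0.0168, -0.0432, -0.1260)
α = I⁻¹(τ − ω×Iω) = (0.0320, 0.3660, 1.3667)
ω + α·dt = (0.9026, -1.3707, 0.7093)
q⊗(0,ω) = (-0.6472009, -0.1521593, -1.5105992, 0.6372341)
updated quaternion q' = (0.7264, 0.1841, -0.5609, -0.3520)

ω' = (0.9026, -1.3707, 0.7093)
q' = (0.7264, 0.1841, -0.5609, -0.3520)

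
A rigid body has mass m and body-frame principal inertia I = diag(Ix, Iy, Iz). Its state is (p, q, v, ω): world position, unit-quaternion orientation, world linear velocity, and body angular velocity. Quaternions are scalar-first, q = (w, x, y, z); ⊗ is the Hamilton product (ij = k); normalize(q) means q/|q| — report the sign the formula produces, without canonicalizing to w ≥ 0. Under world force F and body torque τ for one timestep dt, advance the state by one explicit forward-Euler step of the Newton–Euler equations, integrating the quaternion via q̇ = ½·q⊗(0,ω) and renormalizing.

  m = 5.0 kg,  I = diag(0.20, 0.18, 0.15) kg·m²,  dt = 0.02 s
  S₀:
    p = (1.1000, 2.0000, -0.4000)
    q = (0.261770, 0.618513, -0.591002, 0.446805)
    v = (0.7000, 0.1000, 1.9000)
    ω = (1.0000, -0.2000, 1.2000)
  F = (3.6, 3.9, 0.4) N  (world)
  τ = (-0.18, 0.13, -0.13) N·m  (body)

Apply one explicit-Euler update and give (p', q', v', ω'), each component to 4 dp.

ω×(Iω) gyroscopic = (0.0072, 0.0600, 0.0040)
angular accel α = (-0.9360, 0.3889, -0.8933)
ω' = ω + α·dt = (0.9813, -0.1922, 1.1821)
Hamilton product q⊗(0,ω) = (-1.2728794, -0.3580714, -0.3477646, 0.7814234)
q' = normalize(q + ½dt·q⊗(0,ω)) = (0.2490, 0.6149, -0.5944, 0.4546)
a = (0.7200, 0.7800, 0.0800)
p + v·dt = (1.1140, 2.0020, -0.3620)
v + (F/m)dt = (0.7144, 0.1156, 1.9016)

p' = (1.1140, 2.0020, -0.3620)
q' = (0.2490, 0.6149, -0.5944, 0.4546)
v' = (0.7144, 0.1156, 1.9016)
ω' = (0.9813, -0.1922, 1.1821)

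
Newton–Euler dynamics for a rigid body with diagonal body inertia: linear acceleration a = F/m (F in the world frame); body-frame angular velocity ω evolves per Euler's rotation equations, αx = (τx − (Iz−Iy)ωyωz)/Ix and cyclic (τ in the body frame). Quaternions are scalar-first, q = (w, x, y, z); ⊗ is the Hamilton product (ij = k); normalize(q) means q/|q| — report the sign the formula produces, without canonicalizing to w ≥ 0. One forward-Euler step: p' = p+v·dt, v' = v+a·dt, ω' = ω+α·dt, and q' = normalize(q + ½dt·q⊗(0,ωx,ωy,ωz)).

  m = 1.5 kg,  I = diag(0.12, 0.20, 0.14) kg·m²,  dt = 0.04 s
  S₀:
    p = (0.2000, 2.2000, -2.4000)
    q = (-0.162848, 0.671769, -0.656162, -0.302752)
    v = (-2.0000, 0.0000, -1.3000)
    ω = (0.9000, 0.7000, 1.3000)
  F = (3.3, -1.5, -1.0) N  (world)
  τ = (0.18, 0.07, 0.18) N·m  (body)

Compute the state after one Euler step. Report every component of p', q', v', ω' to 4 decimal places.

p' = (0.1200, 2.2000, -2.4520)
q' = (-0.1578, 0.6556, -0.6810, -0.2856)
v' = (-1.9120, -0.0400, -1.3267)
ω' = (0.9782, 0.7187, 1.3370)

angular accel α = (1.9550, 0.4670, 0.9257)
new body rate ω' = (0.9782, 0.7187, 1.3370)
2q̇ = q⊗(0,ω) = (0.2482989, -0.7876474, -1.2597701, 0.8490817)
q' = normalize(q + ½dt·q⊗(0,ω)) = (-0.1578, 0.6556, -0.6810, -0.2856)
new position p' = (0.1200, 2.2000, -2.4520)
new velocity v' = (-1.9120, -0.0400, -1.3267)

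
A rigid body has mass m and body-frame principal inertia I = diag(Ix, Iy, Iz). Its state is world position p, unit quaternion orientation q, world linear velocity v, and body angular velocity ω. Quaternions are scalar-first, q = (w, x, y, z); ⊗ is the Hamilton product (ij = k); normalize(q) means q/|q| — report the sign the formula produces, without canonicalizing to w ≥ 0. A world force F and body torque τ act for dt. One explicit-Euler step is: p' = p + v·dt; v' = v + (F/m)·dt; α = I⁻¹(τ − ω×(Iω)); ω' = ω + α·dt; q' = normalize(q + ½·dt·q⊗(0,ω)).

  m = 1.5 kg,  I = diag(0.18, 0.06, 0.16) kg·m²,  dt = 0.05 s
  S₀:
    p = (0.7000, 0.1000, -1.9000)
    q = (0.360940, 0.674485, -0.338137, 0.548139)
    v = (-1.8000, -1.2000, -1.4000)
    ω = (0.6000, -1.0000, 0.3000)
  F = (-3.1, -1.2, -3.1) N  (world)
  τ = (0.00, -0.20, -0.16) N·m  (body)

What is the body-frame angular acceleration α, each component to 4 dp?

precession coupling ω×(Iω) = (-0.0300, 0.0036, 0.0720)
(τ − ω×Iω)/I = (0.1667, -3.3933, -1.4500)

α = (0.1667, -3.3933, -1.4500)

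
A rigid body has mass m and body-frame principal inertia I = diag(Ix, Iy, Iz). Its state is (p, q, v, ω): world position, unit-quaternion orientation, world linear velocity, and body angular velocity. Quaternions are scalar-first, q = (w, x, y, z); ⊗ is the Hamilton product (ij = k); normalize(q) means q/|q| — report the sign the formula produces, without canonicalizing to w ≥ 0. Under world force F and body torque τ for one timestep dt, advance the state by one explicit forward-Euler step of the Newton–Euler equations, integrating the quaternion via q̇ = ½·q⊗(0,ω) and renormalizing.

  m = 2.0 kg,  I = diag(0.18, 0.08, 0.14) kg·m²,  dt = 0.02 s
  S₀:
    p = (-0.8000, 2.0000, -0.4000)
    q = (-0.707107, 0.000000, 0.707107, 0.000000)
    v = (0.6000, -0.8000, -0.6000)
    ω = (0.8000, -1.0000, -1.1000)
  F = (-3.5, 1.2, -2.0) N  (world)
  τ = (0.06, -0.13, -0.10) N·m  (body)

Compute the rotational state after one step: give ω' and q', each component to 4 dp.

α = I⁻¹(τ − ω×Iω) = (-0.0333, -1.1850, -1.2857)
ω' = ω + α·dt = (0.7993, -1.0237, -1.1257)
Hamilton product q⊗(0,ω) = (0.7071070, -1.3435033, 0.7071070, 0.2121321)
q' = normalize(q + ½dt·q⊗(0,ω)) = (-0.6999, -0.0134, 0.7141, 0.0021)

ω' = (0.7993, -1.0237, -1.1257)
q' = (-0.6999, -0.0134, 0.7141, 0.0021)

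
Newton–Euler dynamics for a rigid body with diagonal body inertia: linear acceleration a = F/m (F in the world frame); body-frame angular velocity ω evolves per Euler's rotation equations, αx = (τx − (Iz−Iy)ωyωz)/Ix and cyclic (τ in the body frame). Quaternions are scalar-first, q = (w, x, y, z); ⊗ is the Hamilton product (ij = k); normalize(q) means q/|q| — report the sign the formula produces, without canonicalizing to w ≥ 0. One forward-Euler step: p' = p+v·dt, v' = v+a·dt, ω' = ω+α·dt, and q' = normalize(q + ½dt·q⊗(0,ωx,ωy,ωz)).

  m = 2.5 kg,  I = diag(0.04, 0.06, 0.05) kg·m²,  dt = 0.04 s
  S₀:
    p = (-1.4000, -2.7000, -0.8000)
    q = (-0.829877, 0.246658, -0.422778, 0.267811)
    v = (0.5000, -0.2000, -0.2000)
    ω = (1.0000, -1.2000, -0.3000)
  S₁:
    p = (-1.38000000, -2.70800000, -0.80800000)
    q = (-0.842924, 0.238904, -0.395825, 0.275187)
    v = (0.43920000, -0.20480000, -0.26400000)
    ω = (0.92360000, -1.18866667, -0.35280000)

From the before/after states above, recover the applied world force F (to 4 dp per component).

v₁ − v₀ = (-0.06080000, -0.00480000, -0.06400000)
m·(v₁−v₀)/dt = (-3.8000, -0.3000, -4.0000)

F = (-3.8000, -0.3000, -4.0000)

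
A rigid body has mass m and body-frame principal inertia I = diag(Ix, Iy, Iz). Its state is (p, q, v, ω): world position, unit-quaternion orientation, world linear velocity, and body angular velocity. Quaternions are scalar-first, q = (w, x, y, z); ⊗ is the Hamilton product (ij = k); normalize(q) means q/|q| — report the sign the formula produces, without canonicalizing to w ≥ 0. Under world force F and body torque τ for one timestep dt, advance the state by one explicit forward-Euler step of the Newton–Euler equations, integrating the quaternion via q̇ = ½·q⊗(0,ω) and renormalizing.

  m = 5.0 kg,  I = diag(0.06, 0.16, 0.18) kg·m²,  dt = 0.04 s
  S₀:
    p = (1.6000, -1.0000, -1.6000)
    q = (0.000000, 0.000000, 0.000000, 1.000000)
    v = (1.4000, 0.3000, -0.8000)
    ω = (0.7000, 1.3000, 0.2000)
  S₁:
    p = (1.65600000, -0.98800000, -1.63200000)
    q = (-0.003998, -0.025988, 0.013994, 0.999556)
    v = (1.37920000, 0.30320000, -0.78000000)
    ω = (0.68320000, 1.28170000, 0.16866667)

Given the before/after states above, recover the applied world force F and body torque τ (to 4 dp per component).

F = (-2.6000, 0.4000, 2.5000)
τ = (-0.0200, -0.0900, -0.0500)

rate change Δω = (-0.01680000, -0.01830000, -0.03133333)
precession coupling = (0.0052, -0.0168, 0.0910)
τ = I·(Δω/dt) + ω₀×(Iω₀) = (-0.0200, -0.0900, -0.0500)
velocity change Δv = (-0.02080000, 0.00320000, 0.02000000)
applied force F = (-2.6000, 0.4000, 2.5000)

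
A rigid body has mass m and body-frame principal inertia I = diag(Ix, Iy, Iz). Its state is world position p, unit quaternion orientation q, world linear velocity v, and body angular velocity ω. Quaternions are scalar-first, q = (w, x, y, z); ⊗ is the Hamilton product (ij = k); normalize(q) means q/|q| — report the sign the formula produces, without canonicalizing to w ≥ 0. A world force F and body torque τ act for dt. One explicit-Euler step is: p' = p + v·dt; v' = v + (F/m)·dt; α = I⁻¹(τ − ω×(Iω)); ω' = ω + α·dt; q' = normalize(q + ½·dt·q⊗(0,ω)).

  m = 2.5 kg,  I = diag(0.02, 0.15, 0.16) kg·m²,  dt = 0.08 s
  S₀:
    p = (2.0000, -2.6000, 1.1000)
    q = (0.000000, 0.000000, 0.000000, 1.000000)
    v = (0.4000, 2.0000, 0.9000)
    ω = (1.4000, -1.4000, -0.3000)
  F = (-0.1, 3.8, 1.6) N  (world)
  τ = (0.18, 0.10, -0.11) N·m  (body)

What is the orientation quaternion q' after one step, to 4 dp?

Hamilton product q⊗(0,ω) = (0.3000000, 1.4000000, 1.4000000, 0.0000000)
updated quaternion q' = (0.0120, 0.0558, 0.0558, 0.9968)

q' = (0.0120, 0.0558, 0.0558, 0.9968)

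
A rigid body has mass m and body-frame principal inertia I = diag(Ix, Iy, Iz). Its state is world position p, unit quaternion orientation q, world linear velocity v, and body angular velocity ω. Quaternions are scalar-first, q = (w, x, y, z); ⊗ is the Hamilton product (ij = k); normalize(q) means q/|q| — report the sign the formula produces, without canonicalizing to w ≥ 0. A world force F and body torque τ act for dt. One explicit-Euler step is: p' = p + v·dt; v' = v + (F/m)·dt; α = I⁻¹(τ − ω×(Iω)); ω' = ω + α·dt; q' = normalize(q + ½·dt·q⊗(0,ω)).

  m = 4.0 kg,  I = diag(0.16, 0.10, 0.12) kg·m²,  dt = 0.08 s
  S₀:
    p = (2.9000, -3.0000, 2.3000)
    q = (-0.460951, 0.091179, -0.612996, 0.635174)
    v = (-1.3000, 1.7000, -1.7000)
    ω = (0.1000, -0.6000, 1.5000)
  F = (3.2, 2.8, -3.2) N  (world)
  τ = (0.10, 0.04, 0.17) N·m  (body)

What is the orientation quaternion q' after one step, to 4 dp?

2q̇ = q⊗(0,ω) = (-1.3296765, -0.5844847, 0.2033195, -0.6848343)
updated quaternion q' = (-0.5131, 0.0677, -0.6036, 0.6065)

q' = (-0.5131, 0.0677, -0.6036, 0.6065)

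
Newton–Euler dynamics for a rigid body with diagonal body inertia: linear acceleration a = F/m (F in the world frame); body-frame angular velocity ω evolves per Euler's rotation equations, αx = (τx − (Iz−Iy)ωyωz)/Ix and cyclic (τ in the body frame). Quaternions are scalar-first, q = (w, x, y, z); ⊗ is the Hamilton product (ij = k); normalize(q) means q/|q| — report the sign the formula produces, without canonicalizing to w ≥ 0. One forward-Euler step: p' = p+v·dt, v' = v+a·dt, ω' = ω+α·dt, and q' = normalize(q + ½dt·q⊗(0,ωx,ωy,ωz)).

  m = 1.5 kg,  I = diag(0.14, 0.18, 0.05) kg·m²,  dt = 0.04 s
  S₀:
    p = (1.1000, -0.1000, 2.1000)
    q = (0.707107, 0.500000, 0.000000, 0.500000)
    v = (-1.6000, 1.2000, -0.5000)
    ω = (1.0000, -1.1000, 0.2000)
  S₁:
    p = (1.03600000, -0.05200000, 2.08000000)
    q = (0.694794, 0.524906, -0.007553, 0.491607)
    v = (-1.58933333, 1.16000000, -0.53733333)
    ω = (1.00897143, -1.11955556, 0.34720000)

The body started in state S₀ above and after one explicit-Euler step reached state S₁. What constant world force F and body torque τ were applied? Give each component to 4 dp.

rate change Δω = (0.00897143, -0.01955556, 0.14720000)
I·α + gyro = (0.0600, -0.0700, 0.1400)
v₁ − v₀ = (0.01066667, -0.04000000, -0.03733333)
m·(v₁−v₀)/dt = (0.4000, -1.5000, -1.4000)

F = (0.4000, -1.5000, -1.4000)
τ = (0.0600, -0.0700, 0.1400)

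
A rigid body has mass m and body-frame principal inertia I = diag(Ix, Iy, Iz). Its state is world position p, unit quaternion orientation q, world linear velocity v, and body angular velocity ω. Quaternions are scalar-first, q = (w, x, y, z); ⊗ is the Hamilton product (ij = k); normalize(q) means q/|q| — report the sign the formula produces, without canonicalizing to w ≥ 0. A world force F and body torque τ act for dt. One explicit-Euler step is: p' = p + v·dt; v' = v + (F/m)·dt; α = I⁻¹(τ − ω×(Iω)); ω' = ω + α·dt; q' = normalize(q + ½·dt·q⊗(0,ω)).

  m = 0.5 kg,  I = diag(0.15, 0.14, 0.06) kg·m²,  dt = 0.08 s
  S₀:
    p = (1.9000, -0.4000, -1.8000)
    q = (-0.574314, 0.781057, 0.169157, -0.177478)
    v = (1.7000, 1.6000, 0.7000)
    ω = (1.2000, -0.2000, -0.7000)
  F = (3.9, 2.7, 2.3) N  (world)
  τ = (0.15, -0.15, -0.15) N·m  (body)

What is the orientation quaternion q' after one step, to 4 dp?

q' = (-0.6145, 0.7462, 0.1868, -0.1755)

2q̇ = q⊗(0,ω) = (-1.0276716, -0.8430823, 0.4486291, 0.0428200)
q + ½dt·q⊗(0,ω), renormalized = (-0.6145, 0.7462, 0.1868, -0.1755)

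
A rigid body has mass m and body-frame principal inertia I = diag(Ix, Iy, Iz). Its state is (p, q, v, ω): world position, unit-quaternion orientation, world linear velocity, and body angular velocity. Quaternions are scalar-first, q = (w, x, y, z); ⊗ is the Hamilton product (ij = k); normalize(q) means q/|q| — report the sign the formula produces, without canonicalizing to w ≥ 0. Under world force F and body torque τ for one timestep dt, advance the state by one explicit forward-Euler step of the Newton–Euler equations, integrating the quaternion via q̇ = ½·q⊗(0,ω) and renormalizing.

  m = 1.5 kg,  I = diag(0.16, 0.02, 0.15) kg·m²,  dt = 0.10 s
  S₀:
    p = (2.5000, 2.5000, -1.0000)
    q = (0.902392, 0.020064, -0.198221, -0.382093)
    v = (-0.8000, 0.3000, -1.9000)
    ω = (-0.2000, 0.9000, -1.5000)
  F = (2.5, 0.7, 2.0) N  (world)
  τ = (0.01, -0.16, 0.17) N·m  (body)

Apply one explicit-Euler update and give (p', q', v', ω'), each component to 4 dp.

p' = (2.4200, 2.5300, -1.1900)
q' = (0.8795, 0.0429, -0.1517, -0.4491)
v' = (-0.6333, 0.3467, -1.7667)
ω' = (-0.0841, 0.0850, -1.4035)

α = I⁻¹(τ − ω×Iω) = (1.1594, -8.1500, 0.9653)
new body rate ω' = (-0.0841, 0.0850, -1.4035)
Hamilton product q⊗(0,ω) = (-0.3907278, 0.4607368, 0.9186674, -1.3751746)
q' = normalize(q + ½dt·q⊗(0,ω)) = (0.8795, 0.0429, -0.1517, -0.4491)
a = F/m = (1.6667, 0.4667, 1.3333)
p + v·dt = (2.4200, 2.5300, -1.1900)
v' = v + a·dt = (-0.6333, 0.3467, -1.7667)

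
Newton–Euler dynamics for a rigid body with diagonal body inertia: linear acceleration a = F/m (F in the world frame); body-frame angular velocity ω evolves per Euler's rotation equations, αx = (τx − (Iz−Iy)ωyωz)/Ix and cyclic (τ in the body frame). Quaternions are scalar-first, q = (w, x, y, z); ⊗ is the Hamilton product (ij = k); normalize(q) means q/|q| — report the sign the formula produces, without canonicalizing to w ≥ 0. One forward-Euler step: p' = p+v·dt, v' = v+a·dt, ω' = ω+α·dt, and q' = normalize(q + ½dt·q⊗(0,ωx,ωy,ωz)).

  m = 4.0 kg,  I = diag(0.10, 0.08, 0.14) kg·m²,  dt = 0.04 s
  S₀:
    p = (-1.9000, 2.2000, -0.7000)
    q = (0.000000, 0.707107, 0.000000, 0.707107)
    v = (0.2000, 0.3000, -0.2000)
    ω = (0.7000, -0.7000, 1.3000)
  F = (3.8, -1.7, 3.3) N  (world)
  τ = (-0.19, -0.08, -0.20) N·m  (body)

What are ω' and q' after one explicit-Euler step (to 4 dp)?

α = I⁻¹(τ − ω×Iω) = (-1.3540, -0.5450, -1.4986)
ω' = ω + α·dt = (0.6458, -0.7218, 1.2401)
Hamilton product q⊗(0,ω) = (-1.4142140, 0.4949749, -0.4242642, -0.4949749)
q' = normalize(q + ½dt·q⊗(0,ω)) = (-0.0283, 0.7166, -0.0085, 0.6968)

ω' = (0.6458, -0.7218, 1.2401)
q' = (-0.0283, 0.7166, -0.0085, 0.6968)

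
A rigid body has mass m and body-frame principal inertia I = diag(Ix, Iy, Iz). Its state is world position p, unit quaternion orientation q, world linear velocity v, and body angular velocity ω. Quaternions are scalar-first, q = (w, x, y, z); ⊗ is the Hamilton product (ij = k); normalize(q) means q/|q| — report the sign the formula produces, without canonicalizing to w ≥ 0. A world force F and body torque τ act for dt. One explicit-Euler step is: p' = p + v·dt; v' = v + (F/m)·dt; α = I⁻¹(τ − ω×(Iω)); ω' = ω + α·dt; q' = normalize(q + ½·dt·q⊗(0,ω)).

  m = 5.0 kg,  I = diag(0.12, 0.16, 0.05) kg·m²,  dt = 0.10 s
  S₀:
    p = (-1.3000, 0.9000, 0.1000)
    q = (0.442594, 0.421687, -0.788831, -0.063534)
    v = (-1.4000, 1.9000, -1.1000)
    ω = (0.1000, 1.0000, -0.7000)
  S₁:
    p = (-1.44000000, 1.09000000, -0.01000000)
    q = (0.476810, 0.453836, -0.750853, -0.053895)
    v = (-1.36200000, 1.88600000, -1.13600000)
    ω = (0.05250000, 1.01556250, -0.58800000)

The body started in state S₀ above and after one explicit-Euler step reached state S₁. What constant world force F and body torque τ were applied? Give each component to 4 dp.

F = (1.9000, -0.7000, -1.8000)
τ = (0.0200, 0.0200, 0.0600)

v₁ − v₀ = (0.03800000, -0.01400000, -0.03600000)
F = m·Δv/dt = (1.9000, -0.7000, -1.8000)
ω₁ − ω₀ = (-0.04750000, 0.01556250, 0.11200000)
ω₀×(Iω₀) = (0.0770, -0.0049, 0.0040)
applied torque τ = (0.0200, 0.0200, 0.0600)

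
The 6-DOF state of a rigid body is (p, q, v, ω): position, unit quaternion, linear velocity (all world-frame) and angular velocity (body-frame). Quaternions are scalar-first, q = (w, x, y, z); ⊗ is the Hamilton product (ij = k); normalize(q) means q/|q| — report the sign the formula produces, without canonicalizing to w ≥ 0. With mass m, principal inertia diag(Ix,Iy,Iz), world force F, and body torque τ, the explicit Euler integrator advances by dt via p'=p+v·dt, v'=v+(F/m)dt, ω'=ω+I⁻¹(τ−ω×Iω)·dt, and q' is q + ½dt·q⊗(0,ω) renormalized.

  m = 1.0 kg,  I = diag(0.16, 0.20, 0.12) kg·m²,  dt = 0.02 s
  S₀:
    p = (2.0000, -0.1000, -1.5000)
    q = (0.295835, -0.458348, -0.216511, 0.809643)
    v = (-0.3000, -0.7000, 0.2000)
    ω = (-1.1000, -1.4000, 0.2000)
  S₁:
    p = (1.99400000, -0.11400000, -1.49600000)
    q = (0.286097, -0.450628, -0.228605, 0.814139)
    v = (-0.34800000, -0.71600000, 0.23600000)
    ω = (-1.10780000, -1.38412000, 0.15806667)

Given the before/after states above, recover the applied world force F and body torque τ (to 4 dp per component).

velocity change Δv = (-0.04800000, -0.01600000, 0.03600000)
m·(v₁−v₀)/dt = (-2.4000, -0.8000, 1.8000)
ω₁ − ω₀ = (-0.00780000, 0.01588000, -0.04193333)
τ = I·(Δω/dt) + ω₀×(Iω₀) = (-0.0400, 0.1500, -0.1900)

F = (-2.4000, -0.8000, 1.8000)
τ = (-0.0400, 0.1500, -0.1900)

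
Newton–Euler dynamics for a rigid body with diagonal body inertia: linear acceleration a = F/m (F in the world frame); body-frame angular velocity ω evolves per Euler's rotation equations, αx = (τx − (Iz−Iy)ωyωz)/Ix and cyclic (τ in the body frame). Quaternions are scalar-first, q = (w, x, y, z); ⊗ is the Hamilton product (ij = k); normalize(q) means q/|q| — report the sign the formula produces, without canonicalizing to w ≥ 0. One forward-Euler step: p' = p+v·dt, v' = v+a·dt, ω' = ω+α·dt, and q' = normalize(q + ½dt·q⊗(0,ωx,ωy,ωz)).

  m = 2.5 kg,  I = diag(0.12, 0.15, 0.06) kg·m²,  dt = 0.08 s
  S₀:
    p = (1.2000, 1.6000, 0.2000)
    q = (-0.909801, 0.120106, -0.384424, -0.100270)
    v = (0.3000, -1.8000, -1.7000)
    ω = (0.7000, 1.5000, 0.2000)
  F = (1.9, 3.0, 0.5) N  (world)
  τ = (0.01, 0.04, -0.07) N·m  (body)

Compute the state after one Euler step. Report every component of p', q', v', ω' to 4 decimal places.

p' = (1.2240, 1.4560, 0.0640)
q' = (-0.8873, 0.0974, -0.4418, -0.0894)
v' = (0.3608, -1.7040, -1.6840)
ω' = (0.7247, 1.5169, 0.0647)

precession coupling ω×(Iω) = (-0.0270, 0.0084, 0.0315)
(τ − ω×Iω)/I = (0.3083, 0.2107, -1.6917)
ω + α·dt = (0.7247, 1.5169, 0.0647)
2q̇ = q⊗(0,ω) = (0.5126158, -0.5633405, -1.4589117, 0.2672956)
updated quaternion q' = (-0.8873, 0.0974, -0.4418, -0.0894)
linear accel F/m = (0.7600, 1.2000, 0.2000)
p' = p + v·dt = (1.2240, 1.4560, 0.0640)
v' = v + a·dt = (0.3608, -1.7040, -1.6840)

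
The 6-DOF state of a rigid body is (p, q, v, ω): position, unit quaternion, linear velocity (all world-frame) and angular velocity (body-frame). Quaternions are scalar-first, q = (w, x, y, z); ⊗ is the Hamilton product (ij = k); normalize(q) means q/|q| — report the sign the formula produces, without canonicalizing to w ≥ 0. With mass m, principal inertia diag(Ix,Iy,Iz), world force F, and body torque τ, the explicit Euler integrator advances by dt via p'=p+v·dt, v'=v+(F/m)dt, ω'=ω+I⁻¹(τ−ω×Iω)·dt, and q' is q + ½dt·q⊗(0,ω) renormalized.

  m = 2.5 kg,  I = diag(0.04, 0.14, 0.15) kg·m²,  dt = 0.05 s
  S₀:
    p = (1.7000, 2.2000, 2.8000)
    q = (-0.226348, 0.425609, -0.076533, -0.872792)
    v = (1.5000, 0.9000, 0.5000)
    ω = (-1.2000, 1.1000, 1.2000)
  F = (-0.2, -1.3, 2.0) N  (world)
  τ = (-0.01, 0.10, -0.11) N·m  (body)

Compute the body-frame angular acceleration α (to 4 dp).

α = (-0.5800, -0.4171, 0.1467)

gyro term ω×Iω = (0.0132, 0.1584, -0.1320)
angular accel α = (-0.5800, -0.4171, 0.1467)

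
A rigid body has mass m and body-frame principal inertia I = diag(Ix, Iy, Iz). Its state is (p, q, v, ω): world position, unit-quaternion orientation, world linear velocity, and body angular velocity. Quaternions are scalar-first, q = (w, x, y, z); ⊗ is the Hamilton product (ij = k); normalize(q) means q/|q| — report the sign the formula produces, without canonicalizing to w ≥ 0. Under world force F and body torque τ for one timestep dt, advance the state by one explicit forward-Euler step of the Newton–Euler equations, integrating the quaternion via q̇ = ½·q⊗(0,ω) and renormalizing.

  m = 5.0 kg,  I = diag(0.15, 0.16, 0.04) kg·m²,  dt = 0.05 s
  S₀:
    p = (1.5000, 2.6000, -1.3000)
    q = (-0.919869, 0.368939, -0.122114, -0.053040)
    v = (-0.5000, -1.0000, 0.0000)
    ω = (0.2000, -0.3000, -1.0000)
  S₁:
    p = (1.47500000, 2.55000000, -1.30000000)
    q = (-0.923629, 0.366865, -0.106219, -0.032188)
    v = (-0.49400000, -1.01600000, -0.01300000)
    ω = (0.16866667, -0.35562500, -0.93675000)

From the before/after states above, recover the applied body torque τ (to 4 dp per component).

τ = (-0.1300, -0.2000, 0.0500)

Δω = ω₁−ω₀ = (-0.03133333, -0.05562500, 0.06325000)
ω₀×(Iω₀) = (-0.0360, -0.0220, -0.0006)
I·α + gyro = (-0.1300, -0.2000, 0.0500)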